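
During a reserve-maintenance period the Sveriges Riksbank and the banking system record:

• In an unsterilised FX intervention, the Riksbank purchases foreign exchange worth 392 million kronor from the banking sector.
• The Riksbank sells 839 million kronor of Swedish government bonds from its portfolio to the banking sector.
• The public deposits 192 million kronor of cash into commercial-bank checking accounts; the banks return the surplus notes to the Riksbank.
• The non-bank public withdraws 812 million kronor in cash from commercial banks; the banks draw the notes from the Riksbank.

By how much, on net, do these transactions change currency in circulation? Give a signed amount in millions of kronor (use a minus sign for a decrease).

+620 million

FX purchase 392 million kronor: no currency enters or leaves circulation → 0.
OMO sale (to banks) 839 million kronor: no currency enters or leaves circulation → 0.
Currency deposit 192 million kronor: notes return to the central bank → −192M.
Currency withdrawal 812 million kronor: notes leave the central bank → +812M.
Net: 0 + 0 − 192 + 812 = +620 million.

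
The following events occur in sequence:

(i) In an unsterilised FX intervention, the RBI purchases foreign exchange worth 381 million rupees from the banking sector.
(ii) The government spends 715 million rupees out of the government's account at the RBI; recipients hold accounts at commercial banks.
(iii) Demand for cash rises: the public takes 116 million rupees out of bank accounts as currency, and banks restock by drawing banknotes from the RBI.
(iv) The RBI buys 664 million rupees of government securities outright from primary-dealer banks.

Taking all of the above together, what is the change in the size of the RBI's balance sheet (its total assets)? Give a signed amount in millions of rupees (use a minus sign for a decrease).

FX purchase 381 million rupees: an RBI asset is acquired → +381M.
Government spending 715 million rupees: only the composition of liabilities changes → 0.
Currency withdrawal 116 million rupees: only the composition of liabilities changes → 0.
OMO purchase (from banks) 664 million rupees: an RBI asset is acquired → +664M.
Net: 381 + 0 + 0 + 664 = +1045 million.

+1045 million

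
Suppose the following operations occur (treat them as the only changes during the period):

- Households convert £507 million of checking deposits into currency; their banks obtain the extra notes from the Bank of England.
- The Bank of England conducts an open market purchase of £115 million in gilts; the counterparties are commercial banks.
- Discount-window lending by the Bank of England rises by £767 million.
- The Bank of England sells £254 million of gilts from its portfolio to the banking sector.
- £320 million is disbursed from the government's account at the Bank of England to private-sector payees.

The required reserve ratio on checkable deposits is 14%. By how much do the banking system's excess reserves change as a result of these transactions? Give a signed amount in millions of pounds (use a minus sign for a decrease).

Currency withdrawal £507 million: reserves −£507M, deposits −£507M.
OMO purchase (from banks) £115 million: reserves +£115M, deposits 0.
Discount-window loan £767 million: reserves +£767M, deposits 0.
OMO sale (to banks) £254 million: reserves −£254M, deposits 0.
Government spending £320 million: reserves +£320M, deposits +£320M.
Totals: Δreserves = +£441M, Δdeposits = −£187M.
Δrequired reserves = 14% × −£187M = −£26.18M.
Δexcess reserves = Δreserves − Δrequired = +£441M − (−£26.18M) = +£467.18 million.

+£467.18 million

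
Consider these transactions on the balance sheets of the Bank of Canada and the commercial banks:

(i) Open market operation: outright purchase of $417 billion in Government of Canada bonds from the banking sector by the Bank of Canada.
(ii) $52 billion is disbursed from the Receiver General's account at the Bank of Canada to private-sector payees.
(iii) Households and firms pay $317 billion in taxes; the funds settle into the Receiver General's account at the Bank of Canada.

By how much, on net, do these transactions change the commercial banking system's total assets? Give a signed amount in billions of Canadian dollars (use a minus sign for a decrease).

-$265 billion

Bank of Canada balance sheet:
  Assets:      Securities +$417B
  Liabilities: Bank reserves +$152B, Government deposits +$265B
Commercial banking system:
  Assets:      Reserves at CB +$152B, Securities −$417B
  Liabilities: Checkable deposits −$265B
Change in total bank assets = -$265 billion.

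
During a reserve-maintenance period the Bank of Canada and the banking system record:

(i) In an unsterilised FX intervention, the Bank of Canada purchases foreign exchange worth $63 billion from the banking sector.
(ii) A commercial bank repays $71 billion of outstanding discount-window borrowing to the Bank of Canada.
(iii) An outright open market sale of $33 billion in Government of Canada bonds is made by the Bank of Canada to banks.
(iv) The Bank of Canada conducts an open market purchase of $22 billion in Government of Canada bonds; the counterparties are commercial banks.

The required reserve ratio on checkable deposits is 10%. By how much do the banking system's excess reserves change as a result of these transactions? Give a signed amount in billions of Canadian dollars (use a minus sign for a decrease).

FX purchase $63 billion: reserves +$63B, deposits 0.
Discount-window repayment $71 billion: reserves −$71B, deposits 0.
OMO sale (to banks) $33 billion: reserves −$33B, deposits 0.
OMO purchase (from banks) $22 billion: reserves +$22B, deposits 0.
Totals: Δreserves = −$19B, Δdeposits = 0.
Δrequired reserves = 10% × 0 = 0.
Δexcess reserves = Δreserves − Δrequired = −$19B − (0) = -$19 billion.

-$19 billion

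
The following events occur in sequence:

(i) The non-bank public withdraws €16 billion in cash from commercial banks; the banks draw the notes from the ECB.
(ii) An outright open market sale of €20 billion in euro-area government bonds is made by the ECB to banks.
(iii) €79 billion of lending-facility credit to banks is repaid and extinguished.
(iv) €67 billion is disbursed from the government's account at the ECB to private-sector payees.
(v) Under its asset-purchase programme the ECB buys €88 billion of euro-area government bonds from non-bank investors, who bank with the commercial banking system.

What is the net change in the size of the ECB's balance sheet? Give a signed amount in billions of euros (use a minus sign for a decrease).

-€11 billion

ECB balance sheet:
  Assets:      Securities +€68B, Loans to banks −€79B
  Liabilities: Bank reserves +€40B, Currency in circulation +€16B, Government deposits −€67B
Change in total ECB assets = -€11 billion.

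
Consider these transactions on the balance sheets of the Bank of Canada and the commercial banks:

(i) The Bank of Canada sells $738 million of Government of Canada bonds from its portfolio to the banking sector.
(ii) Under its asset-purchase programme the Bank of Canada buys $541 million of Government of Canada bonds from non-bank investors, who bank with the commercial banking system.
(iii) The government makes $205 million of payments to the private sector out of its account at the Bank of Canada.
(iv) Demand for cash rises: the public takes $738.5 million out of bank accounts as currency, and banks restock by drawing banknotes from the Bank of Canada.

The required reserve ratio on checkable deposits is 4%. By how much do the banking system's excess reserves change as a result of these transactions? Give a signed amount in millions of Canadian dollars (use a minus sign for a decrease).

-$730.8 million

OMO sale (to banks) $738 million: reserves −$738M, deposits 0.
Asset purchase (from non-banks) $541 million: reserves +$541M, deposits +$541M.
Government spending $205 million: reserves +$205M, deposits +$205M.
Currency withdrawal $738.5 million: reserves −$738.5M, deposits −$738.5M.
Totals: Δreserves = −$730.5M, Δdeposits = +$7.5M.
Δrequired reserves = 4% × +$7.5M = +$0.3M.
Δexcess reserves = Δreserves − Δrequired = −$730.5M − (+$0.3M) = -$730.8 million.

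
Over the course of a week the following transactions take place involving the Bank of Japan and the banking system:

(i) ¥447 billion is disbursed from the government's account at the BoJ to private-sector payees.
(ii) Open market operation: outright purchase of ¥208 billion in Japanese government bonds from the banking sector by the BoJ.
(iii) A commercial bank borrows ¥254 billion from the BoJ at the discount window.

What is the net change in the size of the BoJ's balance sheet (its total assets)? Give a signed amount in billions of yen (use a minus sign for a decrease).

+¥462 billion

Government spending ¥447 billion: only the composition of liabilities changes → 0.
OMO purchase (from banks) ¥208 billion: a BoJ asset is acquired → +¥208B.
Discount-window loan ¥254 billion: a BoJ asset is acquired → +¥254B.
Net: 0 + 208 + 254 = +¥462 billion.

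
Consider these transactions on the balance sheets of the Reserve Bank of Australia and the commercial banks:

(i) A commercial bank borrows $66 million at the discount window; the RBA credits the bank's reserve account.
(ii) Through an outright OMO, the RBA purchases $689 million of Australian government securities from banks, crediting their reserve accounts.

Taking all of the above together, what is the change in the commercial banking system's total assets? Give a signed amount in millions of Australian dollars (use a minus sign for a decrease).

+$66 million

Discount-window loan $66 million: bank balance sheets expand → +$66M.
OMO purchase (from banks) $689 million: just an asset swap on bank balance sheets → 0.
Net: 66 + 0 = +$66 million.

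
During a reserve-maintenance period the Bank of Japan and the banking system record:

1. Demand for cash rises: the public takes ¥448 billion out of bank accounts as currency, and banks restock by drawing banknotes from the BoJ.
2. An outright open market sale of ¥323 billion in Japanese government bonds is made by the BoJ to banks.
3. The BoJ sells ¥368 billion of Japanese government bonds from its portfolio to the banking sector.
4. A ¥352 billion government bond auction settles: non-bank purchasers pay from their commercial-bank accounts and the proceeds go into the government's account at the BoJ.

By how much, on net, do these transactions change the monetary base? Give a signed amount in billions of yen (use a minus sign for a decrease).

-¥1043 billion

Currency withdrawal ¥448 billion: just a shift between currency and reserves — both are base money → 0.
OMO sale (to banks) ¥323 billion: BoJ balance sheet contracts → −¥323B.
OMO sale (to banks) ¥368 billion: BoJ balance sheet contracts → −¥368B.
Government account inflow ¥352 billion: reserves shift to a non-base liability → −¥352B.
Net: 0 − 323 − 368 − 352 = -¥1043 billion.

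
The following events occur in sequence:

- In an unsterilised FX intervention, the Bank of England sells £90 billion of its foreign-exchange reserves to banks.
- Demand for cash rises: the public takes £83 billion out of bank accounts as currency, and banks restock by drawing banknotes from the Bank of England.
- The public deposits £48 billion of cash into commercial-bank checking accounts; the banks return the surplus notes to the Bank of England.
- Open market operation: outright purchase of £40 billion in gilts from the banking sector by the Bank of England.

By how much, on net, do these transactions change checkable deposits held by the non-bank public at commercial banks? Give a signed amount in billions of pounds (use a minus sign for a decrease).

FX sale £90 billion: the counterparty is a bank, so public deposits are unchanged → 0.
Currency withdrawal £83 billion: non-bank counterparties' bank balances fall → −£83B.
Currency deposit £48 billion: non-bank counterparties' bank balances rise → +£48B.
OMO purchase (from banks) £40 billion: the counterparty is a bank, so public deposits are unchanged → 0.
Net: 0 − 83 + 48 + 0 = -£35 billion.

-£35 billion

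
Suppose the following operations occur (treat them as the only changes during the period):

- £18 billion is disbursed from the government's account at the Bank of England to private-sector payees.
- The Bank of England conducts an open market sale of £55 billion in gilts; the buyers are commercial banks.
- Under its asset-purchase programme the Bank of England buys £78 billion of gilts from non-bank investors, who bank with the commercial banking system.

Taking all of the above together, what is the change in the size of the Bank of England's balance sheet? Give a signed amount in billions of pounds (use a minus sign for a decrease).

Bank of England balance sheet:
  Assets:      Securities +£23B
  Liabilities: Bank reserves +£41B, Government deposits −£18B
Commercial banking system:
  Assets:      Reserves at CB +£41B, Securities +£55B
  Liabilities: Checkable deposits +£96B
Change in total Bank of England assets = +£23 billion.

+£23 billion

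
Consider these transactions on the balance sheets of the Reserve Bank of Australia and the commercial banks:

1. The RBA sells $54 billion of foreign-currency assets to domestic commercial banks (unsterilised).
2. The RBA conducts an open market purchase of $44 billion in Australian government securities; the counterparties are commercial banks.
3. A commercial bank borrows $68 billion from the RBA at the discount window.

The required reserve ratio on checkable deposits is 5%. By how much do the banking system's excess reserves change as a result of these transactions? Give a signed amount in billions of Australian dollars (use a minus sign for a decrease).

FX sale $54 billion: reserves −$54B, deposits 0.
OMO purchase (from banks) $44 billion: reserves +$44B, deposits 0.
Discount-window loan $68 billion: reserves +$68B, deposits 0.
Totals: Δreserves = +$58B, Δdeposits = 0.
Δrequired reserves = 5% × 0 = 0.
Δexcess reserves = Δreserves − Δrequired = +$58B − (0) = +$58 billion.

+$58 billion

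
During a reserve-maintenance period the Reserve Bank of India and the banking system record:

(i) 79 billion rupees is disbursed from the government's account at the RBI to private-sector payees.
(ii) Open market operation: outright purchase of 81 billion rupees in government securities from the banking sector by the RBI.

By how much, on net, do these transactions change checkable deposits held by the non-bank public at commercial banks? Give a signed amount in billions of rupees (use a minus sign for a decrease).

+79 billion

Government spending 79 billion rupees: non-bank counterparties' bank balances rise → +79B.
OMO purchase (from banks) 81 billion rupees: the counterparty is a bank, so public deposits are unchanged → 0.
Net: 79 + 0 = +79 billion.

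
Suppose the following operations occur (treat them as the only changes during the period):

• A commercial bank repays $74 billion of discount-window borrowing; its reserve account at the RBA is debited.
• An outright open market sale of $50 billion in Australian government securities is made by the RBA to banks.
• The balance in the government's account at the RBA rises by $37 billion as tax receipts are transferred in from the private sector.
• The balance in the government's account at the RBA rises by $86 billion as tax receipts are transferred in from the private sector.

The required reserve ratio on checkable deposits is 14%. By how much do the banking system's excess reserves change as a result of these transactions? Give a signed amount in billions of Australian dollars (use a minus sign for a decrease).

Discount-window repayment $74 billion: reserves −$74B, deposits 0.
OMO sale (to banks) $50 billion: reserves −$50B, deposits 0.
Government account inflow $37 billion: reserves −$37B, deposits −$37B.
Government account inflow $86 billion: reserves −$86B, deposits −$86B.
Totals: Δreserves = −$247B, Δdeposits = −$123B.
Δrequired reserves = 14% × −$123B = −$17.22B.
Δexcess reserves = Δreserves − Δrequired = −$247B − (−$17.22B) = -$229.78 billion.

-$229.78 billion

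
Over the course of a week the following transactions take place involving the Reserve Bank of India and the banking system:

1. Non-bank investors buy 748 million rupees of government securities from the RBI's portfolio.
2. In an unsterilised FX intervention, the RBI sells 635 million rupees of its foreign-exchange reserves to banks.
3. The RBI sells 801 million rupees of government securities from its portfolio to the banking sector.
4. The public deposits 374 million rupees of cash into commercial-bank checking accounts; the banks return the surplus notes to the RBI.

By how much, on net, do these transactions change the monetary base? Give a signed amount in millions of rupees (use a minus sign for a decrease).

-2184 million

Asset sale (to non-banks) 748 million rupees: RBI balance sheet contracts → −748M.
FX sale 635 million rupees: RBI balance sheet contracts → −635M.
OMO sale (to banks) 801 million rupees: RBI balance sheet contracts → −801M.
Currency deposit 374 million rupees: just a shift between currency and reserves — both are base money → 0.
Net: −748 − 635 − 801 + 0 = -2184 million.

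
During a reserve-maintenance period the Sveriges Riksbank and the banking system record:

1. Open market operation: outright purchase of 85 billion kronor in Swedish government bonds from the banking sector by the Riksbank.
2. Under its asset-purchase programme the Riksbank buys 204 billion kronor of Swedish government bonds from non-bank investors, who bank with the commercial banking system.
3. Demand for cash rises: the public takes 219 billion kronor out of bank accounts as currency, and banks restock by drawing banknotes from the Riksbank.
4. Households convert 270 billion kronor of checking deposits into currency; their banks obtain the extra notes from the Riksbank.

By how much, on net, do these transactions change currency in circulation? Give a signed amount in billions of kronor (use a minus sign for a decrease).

Riksbank balance sheet:
  Assets:      Securities +289B
  Liabilities: Bank reserves −200B, Currency in circulation +489B
So the change in currency in circulation is +489 billion.

+489 billion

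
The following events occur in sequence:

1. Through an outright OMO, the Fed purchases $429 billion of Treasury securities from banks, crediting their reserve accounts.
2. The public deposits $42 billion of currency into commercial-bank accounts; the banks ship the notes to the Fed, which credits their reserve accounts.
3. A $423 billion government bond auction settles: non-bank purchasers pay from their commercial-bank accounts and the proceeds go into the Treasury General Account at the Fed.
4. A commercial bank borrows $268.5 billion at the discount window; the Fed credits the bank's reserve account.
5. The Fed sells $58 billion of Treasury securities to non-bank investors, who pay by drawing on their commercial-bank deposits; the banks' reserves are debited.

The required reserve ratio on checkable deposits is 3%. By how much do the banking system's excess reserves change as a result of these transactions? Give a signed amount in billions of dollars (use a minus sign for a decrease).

OMO purchase (from banks) $429 billion: reserves +$429B, deposits 0.
Currency deposit $42 billion: reserves +$42B, deposits +$42B.
Government account inflow $423 billion: reserves −$423B, deposits −$423B.
Discount-window loan $268.5 billion: reserves +$268.5B, deposits 0.
Asset sale (to non-banks) $58 billion: reserves −$58B, deposits −$58B.
Totals: Δreserves = +$258.5B, Δdeposits = −$439B.
Δrequired reserves = 3% × −$439B = −$13.17B.
Δexcess reserves = Δreserves − Δrequired = +$258.5B − (−$13.17B) = +$271.67 billion.

+$271.67 billion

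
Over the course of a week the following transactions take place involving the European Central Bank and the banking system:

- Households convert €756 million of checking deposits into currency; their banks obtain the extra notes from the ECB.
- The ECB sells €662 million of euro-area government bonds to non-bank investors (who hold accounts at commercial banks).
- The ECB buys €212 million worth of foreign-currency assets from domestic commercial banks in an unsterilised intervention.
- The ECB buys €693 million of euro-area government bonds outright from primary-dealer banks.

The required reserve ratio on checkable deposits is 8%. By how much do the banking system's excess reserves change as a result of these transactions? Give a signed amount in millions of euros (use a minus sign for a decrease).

Currency withdrawal €756 million: reserves −€756M, deposits −€756M.
Asset sale (to non-banks) €662 million: reserves −€662M, deposits −€662M.
FX purchase €212 million: reserves +€212M, deposits 0.
OMO purchase (from banks) €693 million: reserves +€693M, deposits 0.
Totals: Δreserves = −€513M, Δdeposits = −€1418M.
Δrequired reserves = 8% × −€1418M = −€113.44M.
Δexcess reserves = Δreserves − Δrequired = −€513M − (−€113.44M) = -€399.56 million.

-€399.56 million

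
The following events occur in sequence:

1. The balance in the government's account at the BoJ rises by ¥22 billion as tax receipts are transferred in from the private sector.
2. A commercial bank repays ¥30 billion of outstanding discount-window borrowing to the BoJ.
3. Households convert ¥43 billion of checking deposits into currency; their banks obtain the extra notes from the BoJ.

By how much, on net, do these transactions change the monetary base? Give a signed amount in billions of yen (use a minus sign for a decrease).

Government account inflow ¥22 billion: reserves shift to a non-base liability → −¥22B.
Discount-window repayment ¥30 billion: BoJ balance sheet contracts → −¥30B.
Currency withdrawal ¥43 billion: just a shift between currency and reserves — both are base money → 0.
Net: −22 − 30 + 0 = -¥52 billion.

-¥52 billion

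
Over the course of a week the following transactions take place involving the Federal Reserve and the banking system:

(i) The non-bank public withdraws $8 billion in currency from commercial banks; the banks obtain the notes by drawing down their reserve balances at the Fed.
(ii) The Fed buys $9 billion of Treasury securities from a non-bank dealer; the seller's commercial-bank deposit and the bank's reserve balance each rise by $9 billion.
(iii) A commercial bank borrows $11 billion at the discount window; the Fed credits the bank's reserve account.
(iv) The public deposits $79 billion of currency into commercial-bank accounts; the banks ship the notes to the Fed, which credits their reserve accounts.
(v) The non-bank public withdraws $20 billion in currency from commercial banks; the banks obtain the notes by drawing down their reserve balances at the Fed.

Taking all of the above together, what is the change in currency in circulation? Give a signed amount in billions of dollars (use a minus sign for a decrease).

Fed balance sheet:
  Assets:      Securities +$9B, Loans to banks +$11B
  Liabilities: Bank reserves +$71B, Currency in circulation −$51B
Commercial banking system:
  Assets:      Reserves at CB +$71B
  Liabilities: Checkable deposits +$60B, Borrowings from CB +$11B
So the change in currency in circulation is -$51 billion.

-$51 billion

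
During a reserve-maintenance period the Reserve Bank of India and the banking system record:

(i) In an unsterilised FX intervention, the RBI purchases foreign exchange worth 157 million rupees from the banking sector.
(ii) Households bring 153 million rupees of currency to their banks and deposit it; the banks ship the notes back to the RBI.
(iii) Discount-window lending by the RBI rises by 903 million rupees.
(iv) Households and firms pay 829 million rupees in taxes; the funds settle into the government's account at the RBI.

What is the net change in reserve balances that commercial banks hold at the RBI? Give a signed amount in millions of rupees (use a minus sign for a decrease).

FX purchase 157 million rupees: the RBI pays by crediting reserve accounts → +157M.
Currency deposit 153 million rupees: returned notes are swapped for reserve credit → +153M.
Discount-window loan 903 million rupees: the loan is credited to the bank's reserve account → +903M.
Government account inflow 829 million rupees: funds move from bank reserves into the government account → −829M.
Net: 157 + 153 + 903 − 829 = +384 million.

+384 million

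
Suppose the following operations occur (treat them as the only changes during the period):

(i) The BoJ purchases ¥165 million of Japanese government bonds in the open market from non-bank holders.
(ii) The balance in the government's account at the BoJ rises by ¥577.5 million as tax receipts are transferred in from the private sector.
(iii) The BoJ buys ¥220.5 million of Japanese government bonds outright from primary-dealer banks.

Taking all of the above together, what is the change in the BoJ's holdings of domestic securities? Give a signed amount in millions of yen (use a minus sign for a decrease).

+¥385.5 million

Asset purchase (from non-banks) ¥165 million: securities added to the BoJ's portfolio → +¥165M.
Government account inflow ¥577.5 million: the BoJ's securities portfolio is untouched → 0.
OMO purchase (from banks) ¥220.5 million: securities added to the BoJ's portfolio → +¥220.5M.
Net: 165 + 0 + 220.5 = +¥385.5 million.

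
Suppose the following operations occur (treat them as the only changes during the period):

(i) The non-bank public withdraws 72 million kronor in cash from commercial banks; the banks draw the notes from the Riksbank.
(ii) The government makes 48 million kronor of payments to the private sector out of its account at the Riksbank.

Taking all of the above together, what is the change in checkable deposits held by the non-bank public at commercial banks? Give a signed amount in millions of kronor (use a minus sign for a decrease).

Currency withdrawal 72 million kronor: non-bank counterparties' bank balances fall → −72M.
Government spending 48 million kronor: non-bank counterparties' bank balances rise → +48M.
Net: −72 + 48 = -24 million.

-24 million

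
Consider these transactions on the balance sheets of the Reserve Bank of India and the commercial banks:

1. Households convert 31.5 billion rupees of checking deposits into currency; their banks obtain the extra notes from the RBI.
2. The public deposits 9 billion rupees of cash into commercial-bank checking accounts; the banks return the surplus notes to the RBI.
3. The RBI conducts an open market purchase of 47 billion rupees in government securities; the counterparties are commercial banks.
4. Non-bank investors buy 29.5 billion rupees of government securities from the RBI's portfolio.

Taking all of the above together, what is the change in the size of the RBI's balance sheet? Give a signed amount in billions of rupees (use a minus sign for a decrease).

Currency withdrawal 31.5 billion rupees: only the composition of liabilities changes → 0.
Currency deposit 9 billion rupees: only the composition of liabilities changes → 0.
OMO purchase (from banks) 47 billion rupees: an RBI asset is acquired → +47B.
Asset sale (to non-banks) 29.5 billion rupees: an RBI asset is shed → −29.5B.
Net: 0 + 0 + 47 − 29.5 = +17.5 billion.

+17.5 billion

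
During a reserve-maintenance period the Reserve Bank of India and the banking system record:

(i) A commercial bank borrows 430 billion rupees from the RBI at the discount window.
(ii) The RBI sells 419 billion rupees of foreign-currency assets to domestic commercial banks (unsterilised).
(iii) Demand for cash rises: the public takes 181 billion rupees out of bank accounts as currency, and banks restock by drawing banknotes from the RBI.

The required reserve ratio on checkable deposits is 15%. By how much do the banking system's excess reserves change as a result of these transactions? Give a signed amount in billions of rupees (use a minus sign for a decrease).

Discount-window loan 430 billion rupees: reserves +430B, deposits 0.
FX sale 419 billion rupees: reserves −419B, deposits 0.
Currency withdrawal 181 billion rupees: reserves −181B, deposits −181B.
Totals: Δreserves = −170B, Δdeposits = −181B.
Δrequired reserves = 15% × −181B = −27.15B.
Δexcess reserves = Δreserves − Δrequired = −170B − (−27.15B) = -142.85 billion.

-142.85 billion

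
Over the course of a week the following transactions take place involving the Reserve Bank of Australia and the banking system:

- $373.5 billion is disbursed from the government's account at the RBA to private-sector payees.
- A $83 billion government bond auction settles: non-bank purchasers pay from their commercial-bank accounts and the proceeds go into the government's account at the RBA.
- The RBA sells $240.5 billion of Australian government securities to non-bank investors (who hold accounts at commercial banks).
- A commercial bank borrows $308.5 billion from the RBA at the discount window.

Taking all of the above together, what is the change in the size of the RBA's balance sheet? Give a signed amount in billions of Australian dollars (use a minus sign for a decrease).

+$68 billion

Government spending $373.5 billion: only the composition of liabilities changes → 0.
Government account inflow $83 billion: only the composition of liabilities changes → 0.
Asset sale (to non-banks) $240.5 billion: an RBA asset is shed → −$240.5B.
Discount-window loan $308.5 billion: an RBA asset is acquired → +$308.5B.
Net: 0 + 0 − 240.5 + 308.5 = +$68 billion.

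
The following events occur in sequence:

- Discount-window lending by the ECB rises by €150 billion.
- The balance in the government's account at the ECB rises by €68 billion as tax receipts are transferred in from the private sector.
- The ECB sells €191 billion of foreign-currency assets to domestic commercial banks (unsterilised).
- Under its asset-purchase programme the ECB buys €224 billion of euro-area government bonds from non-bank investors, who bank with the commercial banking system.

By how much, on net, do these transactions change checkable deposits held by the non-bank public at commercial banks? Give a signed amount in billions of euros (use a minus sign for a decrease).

Discount-window loan €150 billion: the counterparty is a bank, so public deposits are unchanged → 0.
Government account inflow €68 billion: non-bank counterparties' bank balances fall → −€68B.
FX sale €191 billion: the counterparty is a bank, so public deposits are unchanged → 0.
Asset purchase (from non-banks) €224 billion: non-bank counterparties' bank balances rise → +€224B.
Net: 0 − 68 + 0 + 224 = +€156 billion.

+€156 billion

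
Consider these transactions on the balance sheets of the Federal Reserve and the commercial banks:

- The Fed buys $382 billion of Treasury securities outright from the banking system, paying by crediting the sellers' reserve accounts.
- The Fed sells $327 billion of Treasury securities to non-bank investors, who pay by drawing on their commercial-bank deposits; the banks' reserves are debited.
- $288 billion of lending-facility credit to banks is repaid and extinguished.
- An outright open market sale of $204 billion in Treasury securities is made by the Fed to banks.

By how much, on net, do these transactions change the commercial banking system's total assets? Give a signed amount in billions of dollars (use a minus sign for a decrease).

Fed balance sheet:
  Assets:      Securities −$149B, Loans to banks −$288B
  Liabilities: Bank reserves −$437B
Commercial banking system:
  Assets:      Reserves at CB −$437B, Securities −$178B
  Liabilities: Checkable deposits −$327B, Borrowings from CB −$288B
Change in total bank assets = -$615 billion.

-$615 billion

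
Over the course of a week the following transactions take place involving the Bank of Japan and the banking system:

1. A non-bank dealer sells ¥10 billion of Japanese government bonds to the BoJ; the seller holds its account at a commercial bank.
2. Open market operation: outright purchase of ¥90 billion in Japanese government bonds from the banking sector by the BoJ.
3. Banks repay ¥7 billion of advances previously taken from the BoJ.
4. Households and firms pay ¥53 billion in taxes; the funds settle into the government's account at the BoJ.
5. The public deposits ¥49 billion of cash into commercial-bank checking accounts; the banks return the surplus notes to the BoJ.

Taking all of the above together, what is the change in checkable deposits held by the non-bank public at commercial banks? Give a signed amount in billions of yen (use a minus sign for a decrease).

Asset purchase (from non-banks) ¥10 billion: non-bank counterparties' bank balances rise → +¥10B.
OMO purchase (from banks) ¥90 billion: the counterparty is a bank, so public deposits are unchanged → 0.
Discount-window repayment ¥7 billion: the counterparty is a bank, so public deposits are unchanged → 0.
Government account inflow ¥53 billion: non-bank counterparties' bank balances fall → −¥53B.
Currency deposit ¥49 billion: non-bank counterparties' bank balances rise → +¥49B.
Net: 10 + 0 + 0 − 53 + 49 = +¥6 billion.

+¥6 billion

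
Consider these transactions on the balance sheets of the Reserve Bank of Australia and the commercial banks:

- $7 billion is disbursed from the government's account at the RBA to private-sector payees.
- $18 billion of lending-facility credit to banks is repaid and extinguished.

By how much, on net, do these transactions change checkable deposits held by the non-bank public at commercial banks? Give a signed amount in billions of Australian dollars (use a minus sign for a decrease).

RBA balance sheet:
  Assets:      Loans to banks −$18B
  Liabilities: Bank reserves −$11B, Government deposits −$7B
Commercial banking system:
  Assets:      Reserves at CB −$11B
  Liabilities: Checkable deposits +$7B, Borrowings from CB −$18B
So the change in checkable deposits held by the non-bank public at commercial banks is +$7 billion.

+$7 billion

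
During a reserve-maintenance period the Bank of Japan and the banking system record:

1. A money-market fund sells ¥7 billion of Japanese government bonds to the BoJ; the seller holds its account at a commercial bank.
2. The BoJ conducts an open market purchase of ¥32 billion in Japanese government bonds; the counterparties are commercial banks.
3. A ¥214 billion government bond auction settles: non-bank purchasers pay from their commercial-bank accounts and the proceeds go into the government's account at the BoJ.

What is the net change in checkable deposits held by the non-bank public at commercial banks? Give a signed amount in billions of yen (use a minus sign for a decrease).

-¥207 billion

Asset purchase (from non-banks) ¥7 billion: non-bank counterparties' bank balances rise → +¥7B.
OMO purchase (from banks) ¥32 billion: the counterparty is a bank, so public deposits are unchanged → 0.
Government account inflow ¥214 billion: non-bank counterparties' bank balances fall → −¥214B.
Net: 7 + 0 − 214 = -¥207 billion.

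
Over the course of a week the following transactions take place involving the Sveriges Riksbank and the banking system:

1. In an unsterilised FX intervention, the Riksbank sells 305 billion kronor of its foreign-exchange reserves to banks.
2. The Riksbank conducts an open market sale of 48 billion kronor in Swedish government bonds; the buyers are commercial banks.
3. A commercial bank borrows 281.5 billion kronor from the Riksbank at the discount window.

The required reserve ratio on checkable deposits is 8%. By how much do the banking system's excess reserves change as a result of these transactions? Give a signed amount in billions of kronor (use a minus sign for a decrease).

FX sale 305 billion kronor: reserves −305B, deposits 0.
OMO sale (to banks) 48 billion kronor: reserves −48B, deposits 0.
Discount-window loan 281.5 billion kronor: reserves +281.5B, deposits 0.
Totals: Δreserves = −71.5B, Δdeposits = 0.
Δrequired reserves = 8% × 0 = 0.
Δexcess reserves = Δreserves − Δrequired = −71.5B − (0) = -71.5 billion.

-71.5 billion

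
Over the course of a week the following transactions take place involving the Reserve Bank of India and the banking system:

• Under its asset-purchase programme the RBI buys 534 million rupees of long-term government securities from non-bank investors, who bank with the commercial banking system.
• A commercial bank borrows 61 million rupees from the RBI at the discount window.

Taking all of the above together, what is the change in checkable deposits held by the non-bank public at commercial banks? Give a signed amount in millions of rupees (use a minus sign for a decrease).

Asset purchase (from non-banks) 534 million rupees: non-bank counterparties' bank balances rise → +534M.
Discount-window loan 61 million rupees: the counterparty is a bank, so public deposits are unchanged → 0.
Net: 534 + 0 = +534 million.

+534 million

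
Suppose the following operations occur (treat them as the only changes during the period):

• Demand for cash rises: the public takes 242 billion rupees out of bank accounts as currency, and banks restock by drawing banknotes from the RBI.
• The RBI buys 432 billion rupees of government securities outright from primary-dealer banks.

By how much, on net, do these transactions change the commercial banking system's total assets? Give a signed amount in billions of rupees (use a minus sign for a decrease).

Currency withdrawal 242 billion rupees: bank balance sheets shrink → −242B.
OMO purchase (from banks) 432 billion rupees: just an asset swap on bank balance sheets → 0.
Net: −242 + 0 = -242 billion.

-242 billion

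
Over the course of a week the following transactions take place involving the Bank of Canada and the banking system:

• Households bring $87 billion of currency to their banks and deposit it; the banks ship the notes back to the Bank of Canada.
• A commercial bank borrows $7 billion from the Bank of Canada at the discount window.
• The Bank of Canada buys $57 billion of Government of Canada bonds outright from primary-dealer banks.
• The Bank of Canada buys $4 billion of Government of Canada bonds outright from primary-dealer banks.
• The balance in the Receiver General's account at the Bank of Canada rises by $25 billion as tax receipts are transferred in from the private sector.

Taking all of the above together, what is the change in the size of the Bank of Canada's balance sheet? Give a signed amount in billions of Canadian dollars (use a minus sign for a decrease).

+$68 billion

Currency deposit $87 billion: only the composition of liabilities changes → 0.
Discount-window loan $7 billion: a Bank of Canada asset is acquired → +$7B.
OMO purchase (from banks) $57 billion: a Bank of Canada asset is acquired → +$57B.
OMO purchase (from banks) $4 billion: a Bank of Canada asset is acquired → +$4B.
Government account inflow $25 billion: only the composition of liabilities changes → 0.
Net: 0 + 7 + 57 + 4 + 0 = +$68 billion.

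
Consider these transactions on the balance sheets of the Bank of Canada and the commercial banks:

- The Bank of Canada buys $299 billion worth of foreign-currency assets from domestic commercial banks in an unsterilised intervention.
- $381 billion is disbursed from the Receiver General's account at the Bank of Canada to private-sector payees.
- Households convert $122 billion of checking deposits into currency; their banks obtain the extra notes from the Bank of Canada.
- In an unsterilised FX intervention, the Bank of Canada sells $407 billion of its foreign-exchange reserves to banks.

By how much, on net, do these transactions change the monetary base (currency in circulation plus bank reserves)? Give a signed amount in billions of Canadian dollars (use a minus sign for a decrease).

Bank of Canada balance sheet:
  Assets:      Foreign assets −$108B
  Liabilities: Bank reserves +$151B, Currency in circulation +$122B, Government deposits −$381B
Monetary base = currency + reserves: +$122B + (+$151B) = +$273 billion.

+$273 billion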